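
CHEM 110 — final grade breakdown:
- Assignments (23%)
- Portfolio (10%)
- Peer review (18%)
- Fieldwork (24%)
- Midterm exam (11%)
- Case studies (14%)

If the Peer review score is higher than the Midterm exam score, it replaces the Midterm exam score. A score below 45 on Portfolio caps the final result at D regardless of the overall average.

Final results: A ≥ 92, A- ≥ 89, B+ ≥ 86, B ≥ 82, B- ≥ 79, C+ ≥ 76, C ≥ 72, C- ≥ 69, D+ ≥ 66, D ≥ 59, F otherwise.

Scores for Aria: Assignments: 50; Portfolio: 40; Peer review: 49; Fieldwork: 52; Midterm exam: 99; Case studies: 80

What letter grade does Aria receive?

F

Peer review (49) ≤ Midterm exam (99), so Midterm exam stays at 99.
Portfolio score 40 < 45: minimum not met.
Weighted total:
  Assignments 50 × 0.23 = 11.5
  Portfolio 40 × 0.1 = 4
  Peer review 49 × 0.18 = 8.82
  Fieldwork 52 × 0.24 = 12.48
  Midterm exam 99 × 0.11 = 10.89
  Case studies 80 × 0.14 = 11.2
Sum = 58.89
58.89 would be F; cap at D applies → F.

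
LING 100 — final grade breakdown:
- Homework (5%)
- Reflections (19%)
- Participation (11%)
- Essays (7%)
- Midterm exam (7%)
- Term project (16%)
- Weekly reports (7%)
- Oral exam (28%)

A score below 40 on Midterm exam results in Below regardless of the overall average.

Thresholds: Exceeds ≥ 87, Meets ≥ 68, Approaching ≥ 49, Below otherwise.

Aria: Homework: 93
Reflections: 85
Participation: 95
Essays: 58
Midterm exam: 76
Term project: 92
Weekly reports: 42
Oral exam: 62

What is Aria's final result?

Meets

Midterm exam score 76 ≥ 40: minimum met.
Weighted total:
  Homework 93 × 0.05 = 4.65
  Reflections 85 × 0.19 = 16.15
  Participation 95 × 0.11 = 10.45
  Essays 58 × 0.07 = 4.06
  Midterm exam 76 × 0.07 = 5.32
  Term project 92 × 0.16 = 14.72
  Weekly reports 42 × 0.07 = 2.94
  Oral exam 62 × 0.28 = 17.36
Sum = 75.65
75.65 is ≥ 68 and < 87 → Meets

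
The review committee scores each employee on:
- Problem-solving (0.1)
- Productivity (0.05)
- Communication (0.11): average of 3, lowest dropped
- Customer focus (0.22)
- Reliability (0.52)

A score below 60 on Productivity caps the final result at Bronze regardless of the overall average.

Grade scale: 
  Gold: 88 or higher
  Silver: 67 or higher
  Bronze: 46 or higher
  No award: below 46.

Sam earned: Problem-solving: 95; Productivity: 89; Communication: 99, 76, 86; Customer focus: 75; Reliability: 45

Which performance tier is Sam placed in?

Communication: drop 76 → average of remaining 2 = 185/2 = 92.5
Productivity score 89 ≥ 60: minimum met.
Weighted total:
  Problem-solving 95 × 0.1 = 9.5
  Productivity 89 × 0.05 = 4.45
  Communication 92.5 × 0.11 = 10.175
  Customer focus 75 × 0.22 = 16.5
  Reliability 45 × 0.52 = 23.4
Sum = 64.025
64.025 is ≥ 46 and < 67 → Bronze

Bronze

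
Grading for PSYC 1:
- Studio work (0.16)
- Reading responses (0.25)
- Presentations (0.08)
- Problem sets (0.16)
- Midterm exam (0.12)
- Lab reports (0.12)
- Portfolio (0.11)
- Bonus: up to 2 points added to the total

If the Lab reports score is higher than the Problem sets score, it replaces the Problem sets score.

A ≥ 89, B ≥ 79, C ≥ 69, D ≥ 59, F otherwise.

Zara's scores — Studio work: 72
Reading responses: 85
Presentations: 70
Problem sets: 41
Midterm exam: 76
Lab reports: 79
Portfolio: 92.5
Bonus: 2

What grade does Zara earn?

Lab reports (79) > Problem sets (41), so Problem sets counts as 79.
Weighted total:
  Studio work 72 × 0.16 = 11.52
  Reading responses 85 × 0.25 = 21.25
  Presentations 70 × 0.08 = 5.6
  Problem sets 79 × 0.16 = 12.64
  Midterm exam 76 × 0.12 = 9.12
  Lab reports 79 × 0.12 = 9.48
  Portfolio 92.5 × 0.11 = 10.175
Sum = 79.785
Bonus: 79.785 + 2 = 81.785
81.785 is ≥ 79 and < 89 → B

B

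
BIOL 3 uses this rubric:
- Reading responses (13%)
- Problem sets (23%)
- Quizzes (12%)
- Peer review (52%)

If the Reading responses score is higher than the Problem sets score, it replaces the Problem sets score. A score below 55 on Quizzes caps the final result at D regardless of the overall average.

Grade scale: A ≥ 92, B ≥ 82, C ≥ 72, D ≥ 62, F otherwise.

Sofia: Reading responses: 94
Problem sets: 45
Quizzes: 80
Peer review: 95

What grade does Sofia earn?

A

Reading responses (94) > Problem sets (45), so Problem sets counts as 94.
Quizzes score 80 ≥ 55: minimum met.
Weighted total:
  Reading responses 94 × 0.13 = 12.22
  Problem sets 94 × 0.23 = 21.62
  Quizzes 80 × 0.12 = 9.6
  Peer review 95 × 0.52 = 49.4
Sum = 92.84
92.84 ≥ 92 → A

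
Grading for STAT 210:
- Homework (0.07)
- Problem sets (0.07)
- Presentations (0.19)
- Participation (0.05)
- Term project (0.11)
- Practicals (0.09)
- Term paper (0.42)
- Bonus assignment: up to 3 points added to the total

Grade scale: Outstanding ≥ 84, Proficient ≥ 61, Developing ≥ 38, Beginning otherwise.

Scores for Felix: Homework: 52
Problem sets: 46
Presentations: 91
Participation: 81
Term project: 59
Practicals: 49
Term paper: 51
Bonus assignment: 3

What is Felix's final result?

Proficient

Weighted total:
  Homework 52 × 0.07 = 3.64
  Problem sets 46 × 0.07 = 3.22
  Presentations 91 × 0.19 = 17.29
  Participation 81 × 0.05 = 4.05
  Term project 59 × 0.11 = 6.49
  Practicals 49 × 0.09 = 4.41
  Term paper 51 × 0.42 = 21.42
Sum = 60.52
Bonus assignment: 60.52 + 3 = 63.52
63.52 is ≥ 61 and < 84 → Proficient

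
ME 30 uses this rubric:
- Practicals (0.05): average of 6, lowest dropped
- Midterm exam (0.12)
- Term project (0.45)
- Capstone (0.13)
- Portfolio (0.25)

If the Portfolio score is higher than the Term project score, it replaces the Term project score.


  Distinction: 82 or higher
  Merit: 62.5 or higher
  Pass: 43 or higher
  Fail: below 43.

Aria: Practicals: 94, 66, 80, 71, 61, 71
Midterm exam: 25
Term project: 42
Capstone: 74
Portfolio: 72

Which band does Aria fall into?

Practicals: drop 61 → average of remaining 5 = 382/5 = 76.4
Portfolio (72) > Term project (42), so Term project counts as 72.
Weighted total:
  Practicals 76.4 × 0.05 = 3.82
  Midterm exam 25 × 0.12 = 3
  Term project 72 × 0.45 = 32.4
  Capstone 74 × 0.13 = 9.62
  Portfolio 72 × 0.25 = 18
Sum = 66.84
66.84 is ≥ 62.5 and < 82 → Merit

Merit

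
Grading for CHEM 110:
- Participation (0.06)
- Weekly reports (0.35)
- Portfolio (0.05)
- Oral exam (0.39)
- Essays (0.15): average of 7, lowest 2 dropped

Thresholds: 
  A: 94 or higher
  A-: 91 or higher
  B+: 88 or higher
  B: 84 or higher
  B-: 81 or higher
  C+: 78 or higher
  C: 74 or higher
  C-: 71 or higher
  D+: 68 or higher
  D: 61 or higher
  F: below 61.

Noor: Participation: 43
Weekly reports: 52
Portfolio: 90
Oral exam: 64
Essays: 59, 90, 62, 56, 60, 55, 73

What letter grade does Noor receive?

F

Essays: drop 55, 56 → average of remaining 5 = 344/5 = 68.8
Weighted total:
  Participation 43 × 0.06 = 2.58
  Weekly reports 52 × 0.35 = 18.2
  Portfolio 90 × 0.05 = 4.5
  Oral exam 64 × 0.39 = 24.96
  Essays 68.8 × 0.15 = 10.32
Sum = 60.56
60.56 < 61 → F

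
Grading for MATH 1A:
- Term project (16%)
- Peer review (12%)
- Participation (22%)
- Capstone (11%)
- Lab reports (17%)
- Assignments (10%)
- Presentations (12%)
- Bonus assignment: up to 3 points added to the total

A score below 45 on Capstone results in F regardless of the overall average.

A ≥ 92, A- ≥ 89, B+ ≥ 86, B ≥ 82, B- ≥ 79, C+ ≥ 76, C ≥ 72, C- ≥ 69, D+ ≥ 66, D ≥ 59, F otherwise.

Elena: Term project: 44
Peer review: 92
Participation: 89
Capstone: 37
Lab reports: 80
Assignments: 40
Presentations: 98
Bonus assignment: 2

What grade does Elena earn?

F

Capstone score 37 < 45: minimum not met.
Weighted total:
  Term project 44 × 0.16 = 7.04
  Peer review 92 × 0.12 = 11.04
  Participation 89 × 0.22 = 19.58
  Capstone 37 × 0.11 = 4.07
  Lab reports 80 × 0.17 = 13.6
  Assignments 40 × 0.1 = 4
  Presentations 98 × 0.12 = 11.76
Sum = 71.09
Bonus assignment: 71.09 + 2 = 73.09
Because the Capstone minimum was not met, the result is F.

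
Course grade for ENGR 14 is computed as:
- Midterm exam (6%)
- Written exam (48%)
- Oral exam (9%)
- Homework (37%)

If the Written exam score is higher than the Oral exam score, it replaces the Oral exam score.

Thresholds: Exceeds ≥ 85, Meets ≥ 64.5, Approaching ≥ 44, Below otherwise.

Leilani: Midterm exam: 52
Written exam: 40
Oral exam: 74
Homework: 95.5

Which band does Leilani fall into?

Written exam (40) ≤ Oral exam (74), so Oral exam stays at 74.
Weighted total:
  Midterm exam 52 × 0.06 = 3.12
  Written exam 40 × 0.48 = 19.2
  Oral exam 74 × 0.09 = 6.66
  Homework 95.5 × 0.37 = 35.335
Sum = 64.315
64.315 is ≥ 44 and < 64.5 → Approaching

Approaching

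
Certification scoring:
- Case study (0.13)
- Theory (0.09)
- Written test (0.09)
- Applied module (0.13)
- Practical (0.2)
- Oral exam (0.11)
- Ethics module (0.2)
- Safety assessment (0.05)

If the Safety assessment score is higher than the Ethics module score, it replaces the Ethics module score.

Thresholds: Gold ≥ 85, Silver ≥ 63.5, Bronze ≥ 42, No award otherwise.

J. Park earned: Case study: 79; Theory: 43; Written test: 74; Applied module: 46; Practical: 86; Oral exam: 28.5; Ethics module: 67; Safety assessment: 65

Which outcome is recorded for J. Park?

Silver

Safety assessment (65) ≤ Ethics module (67), so Ethics module stays at 67.
Weighted total:
  Case study 79 × 0.13 = 10.27
  Theory 43 × 0.09 = 3.87
  Written test 74 × 0.09 = 6.66
  Applied module 46 × 0.13 = 5.98
  Practical 86 × 0.2 = 17.2
  Oral exam 28.5 × 0.11 = 3.135
  Ethics module 67 × 0.2 = 13.4
  Safety assessment 65 × 0.05 = 3.25
Sum = 63.765
63.765 is ≥ 63.5 and < 85 → Silver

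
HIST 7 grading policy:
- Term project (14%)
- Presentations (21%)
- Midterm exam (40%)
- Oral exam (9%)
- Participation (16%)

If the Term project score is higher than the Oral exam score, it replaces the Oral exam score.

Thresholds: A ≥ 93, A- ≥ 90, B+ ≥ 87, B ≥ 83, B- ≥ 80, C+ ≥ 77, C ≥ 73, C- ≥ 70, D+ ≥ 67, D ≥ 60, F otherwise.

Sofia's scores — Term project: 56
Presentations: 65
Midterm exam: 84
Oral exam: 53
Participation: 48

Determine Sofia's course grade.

D+

Term project (56) > Oral exam (53), so Oral exam counts as 56.
Weighted total:
  Term project 56 × 0.14 = 7.84
  Presentations 65 × 0.21 = 13.65
  Midterm exam 84 × 0.4 = 33.6
  Oral exam 56 × 0.09 = 5.04
  Participation 48 × 0.16 = 7.68
Sum = 67.81
67.81 is ≥ 67 and < 70 → D+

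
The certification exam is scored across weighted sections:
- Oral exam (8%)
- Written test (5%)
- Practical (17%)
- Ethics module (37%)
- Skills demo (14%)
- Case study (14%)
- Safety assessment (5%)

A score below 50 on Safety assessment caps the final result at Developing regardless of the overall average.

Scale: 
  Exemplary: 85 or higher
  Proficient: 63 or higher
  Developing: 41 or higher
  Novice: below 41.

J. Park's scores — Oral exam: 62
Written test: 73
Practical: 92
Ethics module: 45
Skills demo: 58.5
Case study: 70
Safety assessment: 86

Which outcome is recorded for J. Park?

Safety assessment score 86 ≥ 50: minimum met.
Weighted total:
  Oral exam 62 × 0.08 = 4.96
  Written test 73 × 0.05 = 3.65
  Practical 92 × 0.17 = 15.64
  Ethics module 45 × 0.37 = 16.65
  Skills demo 58.5 × 0.14 = 8.19
  Case study 70 × 0.14 = 9.8
  Safety assessment 86 × 0.05 = 4.3
Sum = 63.19
63.19 is ≥ 63 and < 85 → Proficient

Proficient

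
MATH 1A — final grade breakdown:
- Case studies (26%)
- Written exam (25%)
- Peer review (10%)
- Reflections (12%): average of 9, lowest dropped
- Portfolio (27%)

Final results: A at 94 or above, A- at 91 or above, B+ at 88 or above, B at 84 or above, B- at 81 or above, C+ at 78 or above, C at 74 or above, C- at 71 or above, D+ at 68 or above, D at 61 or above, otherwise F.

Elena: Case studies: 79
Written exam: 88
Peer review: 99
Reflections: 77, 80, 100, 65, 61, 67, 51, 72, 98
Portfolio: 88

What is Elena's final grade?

B

Reflections: drop 51 → average of remaining 8 = 620/8 = 77.5
Weighted total:
  Case studies 79 × 0.26 = 20.54
  Written exam 88 × 0.25 = 22
  Peer review 99 × 0.1 = 9.9
  Reflections 77.5 × 0.12 = 9.3
  Portfolio 88 × 0.27 = 23.76
Sum = 85.5
85.5 is ≥ 84 and < 88 → B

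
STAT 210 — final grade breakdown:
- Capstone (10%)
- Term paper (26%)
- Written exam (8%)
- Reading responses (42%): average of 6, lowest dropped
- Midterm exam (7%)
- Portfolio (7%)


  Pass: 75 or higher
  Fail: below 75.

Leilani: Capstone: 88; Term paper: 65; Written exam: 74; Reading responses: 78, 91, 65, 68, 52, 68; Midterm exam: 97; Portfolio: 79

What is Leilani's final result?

Reading responses: drop 52 → average of remaining 5 = 370/5 = 74
Weighted total:
  Capstone 88 × 0.1 = 8.8
  Term paper 65 × 0.26 = 16.9
  Written exam 74 × 0.08 = 5.92
  Reading responses 74 × 0.42 = 31.08
  Midterm exam 97 × 0.07 = 6.79
  Portfolio 79 × 0.07 = 5.53
Sum = 75.02
75.02 ≥ 75 → Pass

Pass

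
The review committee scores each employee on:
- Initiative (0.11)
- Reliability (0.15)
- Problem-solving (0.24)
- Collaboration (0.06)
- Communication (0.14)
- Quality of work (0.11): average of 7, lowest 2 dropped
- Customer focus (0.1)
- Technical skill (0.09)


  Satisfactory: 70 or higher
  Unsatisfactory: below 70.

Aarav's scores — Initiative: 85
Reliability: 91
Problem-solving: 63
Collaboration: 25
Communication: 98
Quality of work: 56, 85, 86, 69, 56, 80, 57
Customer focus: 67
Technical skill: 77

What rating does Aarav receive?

Quality of work: drop 56, 56 → average of remaining 5 = 377/5 = 75.4
Weighted total:
  Initiative 85 × 0.11 = 9.35
  Reliability 91 × 0.15 = 13.65
  Problem-solving 63 × 0.24 = 15.12
  Collaboration 25 × 0.06 = 1.5
  Communication 98 × 0.14 = 13.72
  Quality of work 75.4 × 0.11 = 8.294
  Customer focus 67 × 0.1 = 6.7
  Technical skill 77 × 0.09 = 6.93
Sum = 75.264
75.264 ≥ 70 → Satisfactory

Satisfactory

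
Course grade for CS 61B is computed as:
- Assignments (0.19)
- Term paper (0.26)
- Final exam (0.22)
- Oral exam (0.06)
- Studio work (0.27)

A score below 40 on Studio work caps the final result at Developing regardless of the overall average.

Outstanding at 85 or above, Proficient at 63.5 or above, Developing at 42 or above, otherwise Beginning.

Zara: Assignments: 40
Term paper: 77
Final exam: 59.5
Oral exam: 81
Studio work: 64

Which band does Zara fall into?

Studio work score 64 ≥ 40: minimum met.
Weighted total:
  Assignments 40 × 0.19 = 7.6
  Term paper 77 × 0.26 = 20.02
  Final exam 59.5 × 0.22 = 13.09
  Oral exam 81 × 0.06 = 4.86
  Studio work 64 × 0.27 = 17.28
Sum = 62.85
62.85 is ≥ 42 and < 63.5 → Developing

Developing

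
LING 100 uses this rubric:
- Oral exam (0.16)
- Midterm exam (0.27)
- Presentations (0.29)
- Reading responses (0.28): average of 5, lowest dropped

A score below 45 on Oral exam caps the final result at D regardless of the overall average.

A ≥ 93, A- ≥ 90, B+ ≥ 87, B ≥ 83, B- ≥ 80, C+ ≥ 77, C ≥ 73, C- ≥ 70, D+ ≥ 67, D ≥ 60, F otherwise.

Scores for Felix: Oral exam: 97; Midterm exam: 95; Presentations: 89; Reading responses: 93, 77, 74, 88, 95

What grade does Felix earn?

A-

Reading responses: drop 74 → average of remaining 4 = 353/4 = 88.25
Oral exam score 97 ≥ 45: minimum met.
Weighted total:
  Oral exam 97 × 0.16 = 15.52
  Midterm exam 95 × 0.27 = 25.65
  Presentations 89 × 0.29 = 25.81
  Reading responses 88.25 × 0.28 = 24.71
Sum = 91.69
91.69 is ≥ 90 and < 93 → A-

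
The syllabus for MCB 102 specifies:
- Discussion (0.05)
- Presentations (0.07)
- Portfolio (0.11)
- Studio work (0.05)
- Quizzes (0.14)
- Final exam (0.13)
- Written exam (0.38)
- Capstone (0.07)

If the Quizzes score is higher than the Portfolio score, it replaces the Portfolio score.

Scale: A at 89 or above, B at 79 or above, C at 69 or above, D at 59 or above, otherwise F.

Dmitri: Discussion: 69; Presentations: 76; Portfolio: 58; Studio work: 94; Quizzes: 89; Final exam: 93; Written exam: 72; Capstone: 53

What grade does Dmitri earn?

C

Quizzes (89) > Portfolio (58), so Portfolio counts as 89.
Weighted total:
  Discussion 69 × 0.05 = 3.45
  Presentations 76 × 0.07 = 5.32
  Portfolio 89 × 0.11 = 9.79
  Studio work 94 × 0.05 = 4.7
  Quizzes 89 × 0.14 = 12.46
  Final exam 93 × 0.13 = 12.09
  Written exam 72 × 0.38 = 27.36
  Capstone 53 × 0.07 = 3.71
Sum = 78.88
78.88 is ≥ 69 and < 79 → C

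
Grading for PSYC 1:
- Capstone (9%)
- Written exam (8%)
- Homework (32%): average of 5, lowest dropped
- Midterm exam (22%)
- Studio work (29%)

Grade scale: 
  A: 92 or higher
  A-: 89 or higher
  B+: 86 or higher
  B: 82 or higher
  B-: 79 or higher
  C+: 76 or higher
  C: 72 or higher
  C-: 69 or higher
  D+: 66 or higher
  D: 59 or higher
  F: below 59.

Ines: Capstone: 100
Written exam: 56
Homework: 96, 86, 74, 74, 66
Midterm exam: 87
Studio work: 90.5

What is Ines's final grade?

Homework: drop 66 → average of remaining 4 = 330/4 = 82.5
Weighted total:
  Capstone 100 × 0.09 = 9
  Written exam 56 × 0.08 = 4.48
  Homework 82.5 × 0.32 = 26.4
  Midterm exam 87 × 0.22 = 19.14
  Studio work 90.5 × 0.29 = 26.245
Sum = 85.265
85.265 is ≥ 82 and < 86 → B

B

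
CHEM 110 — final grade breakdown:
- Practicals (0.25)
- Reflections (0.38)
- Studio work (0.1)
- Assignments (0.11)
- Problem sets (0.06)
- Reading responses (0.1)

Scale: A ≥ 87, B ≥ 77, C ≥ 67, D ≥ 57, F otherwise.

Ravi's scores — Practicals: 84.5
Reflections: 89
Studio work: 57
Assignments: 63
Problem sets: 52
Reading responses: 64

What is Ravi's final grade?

B

Weighted total:
  Practicals 84.5 × 0.25 = 21.125
  Reflections 89 × 0.38 = 33.82
  Studio work 57 × 0.1 = 5.7
  Assignments 63 × 0.11 = 6.93
  Problem sets 52 × 0.06 = 3.12
  Reading responses 64 × 0.1 = 6.4
Sum = 77.095
77.095 is ≥ 77 and < 87 → B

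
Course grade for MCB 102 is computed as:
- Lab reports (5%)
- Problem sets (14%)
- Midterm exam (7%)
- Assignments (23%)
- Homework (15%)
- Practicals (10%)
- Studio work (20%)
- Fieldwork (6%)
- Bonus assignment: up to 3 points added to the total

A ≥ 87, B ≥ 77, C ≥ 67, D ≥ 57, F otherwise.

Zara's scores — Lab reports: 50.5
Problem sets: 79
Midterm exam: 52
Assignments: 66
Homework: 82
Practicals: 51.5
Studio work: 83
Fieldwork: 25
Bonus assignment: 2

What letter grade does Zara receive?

C

Weighted total:
  Lab reports 50.5 × 0.05 = 2.525
  Problem sets 79 × 0.14 = 11.06
  Midterm exam 52 × 0.07 = 3.64
  Assignments 66 × 0.23 = 15.18
  Homework 82 × 0.15 = 12.3
  Practicals 51.5 × 0.1 = 5.15
  Studio work 83 × 0.2 = 16.6
  Fieldwork 25 × 0.06 = 1.5
Sum = 67.955
Bonus assignment: 67.955 + 2 = 69.955
69.955 is ≥ 67 and < 77 → C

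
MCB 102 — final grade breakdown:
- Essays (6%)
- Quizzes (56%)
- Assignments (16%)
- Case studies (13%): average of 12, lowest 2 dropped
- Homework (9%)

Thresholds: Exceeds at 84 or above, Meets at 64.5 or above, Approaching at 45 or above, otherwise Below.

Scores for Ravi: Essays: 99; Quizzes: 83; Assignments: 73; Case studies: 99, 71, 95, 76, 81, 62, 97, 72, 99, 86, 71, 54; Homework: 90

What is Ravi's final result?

Meets

Case studies: drop 54, 62 → average of remaining 10 = 847/10 = 84.7
Weighted total:
  Essays 99 × 0.06 = 5.94
  Quizzes 83 × 0.56 = 46.48
  Assignments 73 × 0.16 = 11.68
  Case studies 84.7 × 0.13 = 11.011
  Homework 90 × 0.09 = 8.1
Sum = 83.211
83.211 is ≥ 64.5 and < 84 → Meets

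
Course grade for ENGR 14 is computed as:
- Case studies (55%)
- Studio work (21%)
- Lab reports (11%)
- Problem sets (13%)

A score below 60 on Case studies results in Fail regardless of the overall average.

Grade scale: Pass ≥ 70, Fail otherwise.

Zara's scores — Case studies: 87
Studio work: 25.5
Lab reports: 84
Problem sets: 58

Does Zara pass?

Fail

Case studies score 87 ≥ 60: minimum met.
Weighted total:
  Case studies 87 × 0.55 = 47.85
  Studio work 25.5 × 0.21 = 5.355
  Lab reports 84 × 0.11 = 9.24
  Problem sets 58 × 0.13 = 7.54
Sum = 69.985
69.985 < 70 → Fail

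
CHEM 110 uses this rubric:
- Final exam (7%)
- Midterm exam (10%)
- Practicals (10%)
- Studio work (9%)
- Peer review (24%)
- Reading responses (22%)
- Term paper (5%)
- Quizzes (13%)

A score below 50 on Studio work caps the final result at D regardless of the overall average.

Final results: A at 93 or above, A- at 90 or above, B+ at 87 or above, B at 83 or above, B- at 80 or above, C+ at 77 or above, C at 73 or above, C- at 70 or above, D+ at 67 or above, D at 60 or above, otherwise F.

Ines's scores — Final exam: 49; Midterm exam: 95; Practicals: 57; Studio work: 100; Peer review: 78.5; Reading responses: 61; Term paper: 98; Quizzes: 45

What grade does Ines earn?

Studio work score 100 ≥ 50: minimum met.
Weighted total:
  Final exam 49 × 0.07 = 3.43
  Midterm exam 95 × 0.1 = 9.5
  Practicals 57 × 0.1 = 5.7
  Studio work 100 × 0.09 = 9
  Peer review 78.5 × 0.24 = 18.84
  Reading responses 61 × 0.22 = 13.42
  Term paper 98 × 0.05 = 4.9
  Quizzes 45 × 0.13 = 5.85
Sum = 70.64
70.64 is ≥ 70 and < 73 → C-

C-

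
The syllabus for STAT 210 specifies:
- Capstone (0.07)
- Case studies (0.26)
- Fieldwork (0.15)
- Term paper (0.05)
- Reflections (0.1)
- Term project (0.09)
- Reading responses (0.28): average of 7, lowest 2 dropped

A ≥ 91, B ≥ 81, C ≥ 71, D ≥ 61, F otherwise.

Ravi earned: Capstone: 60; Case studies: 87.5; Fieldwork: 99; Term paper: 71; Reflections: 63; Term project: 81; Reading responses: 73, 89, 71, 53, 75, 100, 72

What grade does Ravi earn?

Reading responses: drop 53, 71 → average of remaining 5 = 409/5 = 81.8
Weighted total:
  Capstone 60 × 0.07 = 4.2
  Case studies 87.5 × 0.26 = 22.75
  Fieldwork 99 × 0.15 = 14.85
  Term paper 71 × 0.05 = 3.55
  Reflections 63 × 0.1 = 6.3
  Term project 81 × 0.09 = 7.29
  Reading responses 81.8 × 0.28 = 22.904
Sum = 81.844
81.844 is ≥ 81 and < 91 → B

B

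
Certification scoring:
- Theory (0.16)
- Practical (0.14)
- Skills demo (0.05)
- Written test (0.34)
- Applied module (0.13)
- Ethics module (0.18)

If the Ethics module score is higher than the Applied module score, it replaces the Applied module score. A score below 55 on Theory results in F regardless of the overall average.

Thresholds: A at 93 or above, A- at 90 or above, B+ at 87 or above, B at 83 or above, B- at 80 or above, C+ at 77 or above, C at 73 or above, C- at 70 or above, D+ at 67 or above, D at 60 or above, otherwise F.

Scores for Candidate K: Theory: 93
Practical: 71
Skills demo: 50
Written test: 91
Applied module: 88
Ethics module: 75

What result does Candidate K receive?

Ethics module (75) ≤ Applied module (88), so Applied module stays at 88.
Theory score 93 ≥ 55: minimum met.
Weighted total:
  Theory 93 × 0.16 = 14.88
  Practical 71 × 0.14 = 9.94
  Skills demo 50 × 0.05 = 2.5
  Written test 91 × 0.34 = 30.94
  Applied module 88 × 0.13 = 11.44
  Ethics module 75 × 0.18 = 13.5
Sum = 83.2
83.2 is ≥ 83 and < 87 → B

B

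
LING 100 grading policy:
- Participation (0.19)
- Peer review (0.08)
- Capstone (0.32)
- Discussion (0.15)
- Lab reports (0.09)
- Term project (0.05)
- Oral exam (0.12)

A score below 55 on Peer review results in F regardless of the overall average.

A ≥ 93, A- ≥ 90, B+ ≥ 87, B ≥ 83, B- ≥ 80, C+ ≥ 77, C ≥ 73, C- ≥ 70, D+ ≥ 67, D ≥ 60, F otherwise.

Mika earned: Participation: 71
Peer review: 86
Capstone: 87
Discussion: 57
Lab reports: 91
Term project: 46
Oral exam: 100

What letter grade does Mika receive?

C+

Peer review score 86 ≥ 55: minimum met.
Weighted total:
  Participation 71 × 0.19 = 13.49
  Peer review 86 × 0.08 = 6.88
  Capstone 87 × 0.32 = 27.84
  Discussion 57 × 0.15 = 8.55
  Lab reports 91 × 0.09 = 8.19
  Term project 46 × 0.05 = 2.3
  Oral exam 100 × 0.12 = 12
Sum = 79.25
79.25 is ≥ 77 and < 80 → C+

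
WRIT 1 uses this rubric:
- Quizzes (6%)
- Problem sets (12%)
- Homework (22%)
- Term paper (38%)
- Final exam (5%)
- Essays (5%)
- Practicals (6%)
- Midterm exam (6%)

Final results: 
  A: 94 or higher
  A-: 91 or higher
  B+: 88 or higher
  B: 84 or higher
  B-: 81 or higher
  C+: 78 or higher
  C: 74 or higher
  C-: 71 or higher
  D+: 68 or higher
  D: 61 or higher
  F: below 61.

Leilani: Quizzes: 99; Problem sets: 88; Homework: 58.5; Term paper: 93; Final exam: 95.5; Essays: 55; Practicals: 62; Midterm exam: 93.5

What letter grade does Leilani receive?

B-

Weighted total:
  Quizzes 99 × 0.06 = 5.94
  Problem sets 88 × 0.12 = 10.56
  Homework 58.5 × 0.22 = 12.87
  Term paper 93 × 0.38 = 35.34
  Final exam 95.5 × 0.05 = 4.775
  Essays 55 × 0.05 = 2.75
  Practicals 62 × 0.06 = 3.72
  Midterm exam 93.5 × 0.06 = 5.61
Sum = 81.565
81.565 is ≥ 81 and < 84 → B-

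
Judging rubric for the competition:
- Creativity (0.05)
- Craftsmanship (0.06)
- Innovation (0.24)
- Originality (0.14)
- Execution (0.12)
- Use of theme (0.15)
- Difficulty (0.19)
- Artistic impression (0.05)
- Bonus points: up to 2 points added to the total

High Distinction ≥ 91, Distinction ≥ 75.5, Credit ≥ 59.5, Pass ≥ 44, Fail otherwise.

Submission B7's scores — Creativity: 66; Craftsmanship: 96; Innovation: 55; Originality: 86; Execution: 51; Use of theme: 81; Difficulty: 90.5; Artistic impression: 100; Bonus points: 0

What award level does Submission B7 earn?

Weighted total:
  Creativity 66 × 0.05 = 3.3
  Craftsmanship 96 × 0.06 = 5.76
  Innovation 55 × 0.24 = 13.2
  Originality 86 × 0.14 = 12.04
  Execution 51 × 0.12 = 6.12
  Use of theme 81 × 0.15 = 12.15
  Difficulty 90.5 × 0.19 = 17.195
  Artistic impression 100 × 0.05 = 5
Sum = 74.765
Bonus points: 74.765 + 0 = 74.765
74.765 is ≥ 59.5 and < 75.5 → Credit

Credit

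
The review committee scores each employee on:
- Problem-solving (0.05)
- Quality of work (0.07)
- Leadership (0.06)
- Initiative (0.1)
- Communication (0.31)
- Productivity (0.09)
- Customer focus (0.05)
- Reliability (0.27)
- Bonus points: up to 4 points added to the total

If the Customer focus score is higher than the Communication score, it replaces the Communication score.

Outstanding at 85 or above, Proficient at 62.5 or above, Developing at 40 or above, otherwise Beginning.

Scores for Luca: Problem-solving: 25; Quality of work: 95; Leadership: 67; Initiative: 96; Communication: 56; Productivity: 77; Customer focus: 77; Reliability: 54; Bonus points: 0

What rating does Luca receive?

Customer focus (77) > Communication (56), so Communication counts as 77.
Weighted total:
  Problem-solving 25 × 0.05 = 1.25
  Quality of work 95 × 0.07 = 6.65
  Leadership 67 × 0.06 = 4.02
  Initiative 96 × 0.1 = 9.6
  Communication 77 × 0.31 = 23.87
  Productivity 77 × 0.09 = 6.93
  Customer focus 77 × 0.05 = 3.85
  Reliability 54 × 0.27 = 14.58
Sum = 70.75
Bonus points: 70.75 + 0 = 70.75
70.75 is ≥ 62.5 and < 85 → Proficient

Proficient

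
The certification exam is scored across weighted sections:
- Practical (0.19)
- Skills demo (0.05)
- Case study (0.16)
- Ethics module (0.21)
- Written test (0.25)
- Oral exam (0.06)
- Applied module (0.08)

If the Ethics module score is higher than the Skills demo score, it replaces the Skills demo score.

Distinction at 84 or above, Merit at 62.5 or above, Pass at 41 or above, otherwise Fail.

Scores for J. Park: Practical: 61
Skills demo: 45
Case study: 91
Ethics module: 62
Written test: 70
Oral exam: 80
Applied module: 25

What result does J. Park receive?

Merit

Ethics module (62) > Skills demo (45), so Skills demo counts as 62.
Weighted total:
  Practical 61 × 0.19 = 11.59
  Skills demo 62 × 0.05 = 3.1
  Case study 91 × 0.16 = 14.56
  Ethics module 62 × 0.21 = 13.02
  Written test 70 × 0.25 = 17.5
  Oral exam 80 × 0.06 = 4.8
  Applied module 25 × 0.08 = 2
Sum = 66.57
66.57 is ≥ 62.5 and < 84 → Merit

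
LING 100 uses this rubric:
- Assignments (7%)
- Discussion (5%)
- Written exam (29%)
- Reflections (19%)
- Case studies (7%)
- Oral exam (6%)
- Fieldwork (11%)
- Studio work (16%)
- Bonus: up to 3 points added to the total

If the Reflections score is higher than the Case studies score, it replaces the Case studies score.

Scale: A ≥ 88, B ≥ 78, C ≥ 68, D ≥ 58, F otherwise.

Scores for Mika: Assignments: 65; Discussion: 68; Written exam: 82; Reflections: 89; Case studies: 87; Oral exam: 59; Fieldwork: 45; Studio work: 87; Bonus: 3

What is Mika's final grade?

Reflections (89) > Case studies (87), so Case studies counts as 89.
Weighted total:
  Assignments 65 × 0.07 = 4.55
  Discussion 68 × 0.05 = 3.4
  Written exam 82 × 0.29 = 23.78
  Reflections 89 × 0.19 = 16.91
  Case studies 89 × 0.07 = 6.23
  Oral exam 59 × 0.06 = 3.54
  Fieldwork 45 × 0.11 = 4.95
  Studio work 87 × 0.16 = 13.92
Sum = 77.28
Bonus: 77.28 + 3 = 80.28
80.28 is ≥ 78 and < 88 → B

B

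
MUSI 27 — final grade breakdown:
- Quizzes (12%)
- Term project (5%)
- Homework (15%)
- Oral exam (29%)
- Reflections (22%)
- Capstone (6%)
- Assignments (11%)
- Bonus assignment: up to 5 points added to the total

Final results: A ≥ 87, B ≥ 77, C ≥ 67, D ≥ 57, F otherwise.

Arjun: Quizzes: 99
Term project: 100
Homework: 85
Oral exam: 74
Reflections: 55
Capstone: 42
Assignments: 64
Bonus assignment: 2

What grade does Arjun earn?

C

Weighted total:
  Quizzes 99 × 0.12 = 11.88
  Term project 100 × 0.05 = 5
  Homework 85 × 0.15 = 12.75
  Oral exam 74 × 0.29 = 21.46
  Reflections 55 × 0.22 = 12.1
  Capstone 42 × 0.06 = 2.52
  Assignments 64 × 0.11 = 7.04
Sum = 72.75
Bonus assignment: 72.75 + 2 = 74.75
74.75 is ≥ 67 and < 77 → C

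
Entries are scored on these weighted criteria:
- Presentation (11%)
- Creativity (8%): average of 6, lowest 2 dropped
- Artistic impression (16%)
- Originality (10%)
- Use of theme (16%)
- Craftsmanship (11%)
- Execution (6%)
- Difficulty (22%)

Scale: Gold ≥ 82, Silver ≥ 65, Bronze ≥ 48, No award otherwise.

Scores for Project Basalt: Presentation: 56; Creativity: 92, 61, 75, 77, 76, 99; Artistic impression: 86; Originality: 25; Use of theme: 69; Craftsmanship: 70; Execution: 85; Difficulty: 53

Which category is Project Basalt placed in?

Bronze

Creativity: drop 61, 75 → average of remaining 4 = 344/4 = 86
Weighted total:
  Presentation 56 × 0.11 = 6.16
  Creativity 86 × 0.08 = 6.88
  Artistic impression 86 × 0.16 = 13.76
  Originality 25 × 0.1 = 2.5
  Use of theme 69 × 0.16 = 11.04
  Craftsmanship 70 × 0.11 = 7.7
  Execution 85 × 0.06 = 5.1
  Difficulty 53 × 0.22 = 11.66
Sum = 64.8
64.8 is ≥ 48 and < 65 → Bronze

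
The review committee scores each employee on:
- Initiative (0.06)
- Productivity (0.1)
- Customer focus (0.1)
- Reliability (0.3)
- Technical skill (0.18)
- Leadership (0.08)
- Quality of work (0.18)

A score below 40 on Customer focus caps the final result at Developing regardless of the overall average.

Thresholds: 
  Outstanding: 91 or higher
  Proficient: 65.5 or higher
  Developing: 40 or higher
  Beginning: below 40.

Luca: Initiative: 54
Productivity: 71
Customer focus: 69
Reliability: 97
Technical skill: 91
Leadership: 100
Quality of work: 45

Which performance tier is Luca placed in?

Proficient

Customer focus score 69 ≥ 40: minimum met.
Weighted total:
  Initiative 54 × 0.06 = 3.24
  Productivity 71 × 0.1 = 7.1
  Customer focus 69 × 0.1 = 6.9
  Reliability 97 × 0.3 = 29.1
  Technical skill 91 × 0.18 = 16.38
  Leadership 100 × 0.08 = 8
  Quality of work 45 × 0.18 = 8.1
Sum = 78.82
78.82 is ≥ 65.5 and < 91 → Proficient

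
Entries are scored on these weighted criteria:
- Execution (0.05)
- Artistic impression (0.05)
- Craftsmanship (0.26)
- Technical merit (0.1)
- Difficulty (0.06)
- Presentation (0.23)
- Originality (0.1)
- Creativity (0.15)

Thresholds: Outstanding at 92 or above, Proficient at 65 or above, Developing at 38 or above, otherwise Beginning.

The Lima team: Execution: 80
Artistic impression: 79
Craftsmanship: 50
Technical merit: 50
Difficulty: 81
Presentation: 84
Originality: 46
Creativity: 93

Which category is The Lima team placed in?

Weighted total:
  Execution 80 × 0.05 = 4
  Artistic impression 79 × 0.05 = 3.95
  Craftsmanship 50 × 0.26 = 13
  Technical merit 50 × 0.1 = 5
  Difficulty 81 × 0.06 = 4.86
  Presentation 84 × 0.23 = 19.32
  Originality 46 × 0.1 = 4.6
  Creativity 93 × 0.15 = 13.95
Sum = 68.68
68.68 is ≥ 65 and < 92 → Proficient

Proficient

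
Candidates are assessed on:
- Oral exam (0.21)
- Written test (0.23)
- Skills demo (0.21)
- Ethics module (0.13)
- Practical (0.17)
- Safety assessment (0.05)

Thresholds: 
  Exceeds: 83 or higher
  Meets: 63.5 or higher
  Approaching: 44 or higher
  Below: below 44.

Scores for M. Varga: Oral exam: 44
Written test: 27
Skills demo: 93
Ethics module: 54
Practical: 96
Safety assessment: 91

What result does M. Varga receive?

Approaching

Weighted total:
  Oral exam 44 × 0.21 = 9.24
  Written test 27 × 0.23 = 6.21
  Skills demo 93 × 0.21 = 19.53
  Ethics module 54 × 0.13 = 7.02
  Practical 96 × 0.17 = 16.32
  Safety assessment 91 × 0.05 = 4.55
Sum = 62.87
62.87 is ≥ 44 and < 63.5 → Approaching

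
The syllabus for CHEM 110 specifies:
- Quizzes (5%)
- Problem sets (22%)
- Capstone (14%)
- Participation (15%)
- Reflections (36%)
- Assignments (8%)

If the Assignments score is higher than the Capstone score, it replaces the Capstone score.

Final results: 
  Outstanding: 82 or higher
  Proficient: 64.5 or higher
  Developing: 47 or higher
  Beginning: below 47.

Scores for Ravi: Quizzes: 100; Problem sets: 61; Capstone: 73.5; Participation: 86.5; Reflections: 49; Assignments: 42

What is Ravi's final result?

Assignments (42) ≤ Capstone (73.5), so Capstone stays at 73.5.
Weighted total:
  Quizzes 100 × 0.05 = 5
  Problem sets 61 × 0.22 = 13.42
  Capstone 73.5 × 0.14 = 10.29
  Participation 86.5 × 0.15 = 12.975
  Reflections 49 × 0.36 = 17.64
  Assignments 42 × 0.08 = 3.36
Sum = 62.685
62.685 is ≥ 47 and < 64.5 → Developing

Developing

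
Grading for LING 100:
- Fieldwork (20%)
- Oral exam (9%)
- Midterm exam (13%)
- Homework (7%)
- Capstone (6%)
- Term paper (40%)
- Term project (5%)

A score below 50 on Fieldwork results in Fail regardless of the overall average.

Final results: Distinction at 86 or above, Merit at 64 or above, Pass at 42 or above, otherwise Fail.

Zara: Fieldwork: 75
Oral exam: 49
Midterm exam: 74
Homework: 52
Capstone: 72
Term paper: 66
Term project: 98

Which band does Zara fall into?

Merit

Fieldwork score 75 ≥ 50: minimum met.
Weighted total:
  Fieldwork 75 × 0.2 = 15
  Oral exam 49 × 0.09 = 4.41
  Midterm exam 74 × 0.13 = 9.62
  Homework 52 × 0.07 = 3.64
  Capstone 72 × 0.06 = 4.32
  Term paper 66 × 0.4 = 26.4
  Term project 98 × 0.05 = 4.9
Sum = 68.29
68.29 is ≥ 64 and < 86 → Merit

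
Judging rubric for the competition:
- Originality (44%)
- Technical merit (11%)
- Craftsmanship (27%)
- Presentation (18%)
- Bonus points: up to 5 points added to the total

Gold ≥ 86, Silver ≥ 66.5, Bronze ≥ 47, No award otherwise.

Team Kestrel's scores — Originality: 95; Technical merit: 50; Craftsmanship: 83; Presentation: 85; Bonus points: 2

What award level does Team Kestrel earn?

Weighted total:
  Originality 95 × 0.44 = 41.8
  Technical merit 50 × 0.11 = 5.5
  Craftsmanship 83 × 0.27 = 22.41
  Presentation 85 × 0.18 = 15.3
Sum = 85.01
Bonus points: 85.01 + 2 = 87.01
87.01 ≥ 86 → Gold

Gold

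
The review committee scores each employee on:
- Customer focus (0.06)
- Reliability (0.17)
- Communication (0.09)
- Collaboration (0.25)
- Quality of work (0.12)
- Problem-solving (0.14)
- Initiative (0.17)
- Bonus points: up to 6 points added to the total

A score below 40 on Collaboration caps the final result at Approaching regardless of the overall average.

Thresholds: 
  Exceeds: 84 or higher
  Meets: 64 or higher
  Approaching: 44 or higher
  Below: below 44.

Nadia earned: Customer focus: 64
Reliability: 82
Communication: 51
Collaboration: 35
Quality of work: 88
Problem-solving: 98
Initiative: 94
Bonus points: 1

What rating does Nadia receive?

Collaboration score 35 < 40: minimum not met.
Weighted total:
  Customer focus 64 × 0.06 = 3.84
  Reliability 82 × 0.17 = 13.94
  Communication 51 × 0.09 = 4.59
  Collaboration 35 × 0.25 = 8.75
  Quality of work 88 × 0.12 = 10.56
  Problem-solving 98 × 0.14 = 13.72
  Initiative 94 × 0.17 = 15.98
Sum = 71.38
Bonus points: 71.38 + 1 = 72.38
72.38 would be Meets; cap at Approaching applies → Approaching.

Approaching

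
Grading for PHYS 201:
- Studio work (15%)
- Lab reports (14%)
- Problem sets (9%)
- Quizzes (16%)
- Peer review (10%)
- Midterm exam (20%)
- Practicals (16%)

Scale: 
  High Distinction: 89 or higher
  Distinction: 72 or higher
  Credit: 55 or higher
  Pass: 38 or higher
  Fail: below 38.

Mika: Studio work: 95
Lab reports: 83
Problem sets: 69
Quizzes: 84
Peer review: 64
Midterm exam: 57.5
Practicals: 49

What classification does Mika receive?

Weighted total:
  Studio work 95 × 0.15 = 14.25
  Lab reports 83 × 0.14 = 11.62
  Problem sets 69 × 0.09 = 6.21
  Quizzes 84 × 0.16 = 13.44
  Peer review 64 × 0.1 = 6.4
  Midterm exam 57.5 × 0.2 = 11.5
  Practicals 49 × 0.16 = 7.84
Sum = 71.26
71.26 is ≥ 55 and < 72 → Credit

Credit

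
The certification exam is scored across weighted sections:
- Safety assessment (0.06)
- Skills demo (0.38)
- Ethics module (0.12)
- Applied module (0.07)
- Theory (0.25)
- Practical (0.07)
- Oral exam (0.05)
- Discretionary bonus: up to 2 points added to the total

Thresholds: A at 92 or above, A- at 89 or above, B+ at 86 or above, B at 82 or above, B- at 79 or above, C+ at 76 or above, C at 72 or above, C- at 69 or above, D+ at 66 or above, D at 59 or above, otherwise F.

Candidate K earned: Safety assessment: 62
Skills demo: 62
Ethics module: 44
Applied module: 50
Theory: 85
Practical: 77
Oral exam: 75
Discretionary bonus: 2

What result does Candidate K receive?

D+

Weighted total:
  Safety assessment 62 × 0.06 = 3.72
  Skills demo 62 × 0.38 = 23.56
  Ethics module 44 × 0.12 = 5.28
  Applied module 50 × 0.07 = 3.5
  Theory 85 × 0.25 = 21.25
  Practical 77 × 0.07 = 5.39
  Oral exam 75 × 0.05 = 3.75
Sum = 66.45
Discretionary bonus: 66.45 + 2 = 68.45
68.45 is ≥ 66 and < 69 → D+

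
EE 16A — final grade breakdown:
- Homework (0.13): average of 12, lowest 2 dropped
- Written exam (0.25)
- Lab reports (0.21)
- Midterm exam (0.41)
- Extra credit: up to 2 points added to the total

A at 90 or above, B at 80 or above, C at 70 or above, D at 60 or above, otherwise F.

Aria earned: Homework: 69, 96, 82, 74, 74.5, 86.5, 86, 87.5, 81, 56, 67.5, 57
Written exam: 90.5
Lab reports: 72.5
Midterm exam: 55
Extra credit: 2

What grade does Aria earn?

C

Homework: drop 56, 57 → average of remaining 10 = 804/10 = 80.4
Weighted total:
  Homework 80.4 × 0.13 = 10.452
  Written exam 90.5 × 0.25 = 22.625
  Lab reports 72.5 × 0.21 = 15.225
  Midterm exam 55 × 0.41 = 22.55
Sum = 70.852
Extra credit: 70.852 + 2 = 72.852
72.852 is ≥ 70 and < 80 → C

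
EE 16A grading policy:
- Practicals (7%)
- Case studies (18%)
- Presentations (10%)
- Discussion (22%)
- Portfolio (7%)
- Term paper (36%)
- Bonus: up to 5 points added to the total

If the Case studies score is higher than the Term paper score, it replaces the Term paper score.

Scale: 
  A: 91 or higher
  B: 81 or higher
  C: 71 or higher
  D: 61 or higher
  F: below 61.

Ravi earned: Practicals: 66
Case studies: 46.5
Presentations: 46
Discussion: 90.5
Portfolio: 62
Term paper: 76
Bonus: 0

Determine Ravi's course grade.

D

Case studies (46.5) ≤ Term paper (76), so Term paper stays at 76.
Weighted total:
  Practicals 66 × 0.07 = 4.62
  Case studies 46.5 × 0.18 = 8.37
  Presentations 46 × 0.1 = 4.6
  Discussion 90.5 × 0.22 = 19.91
  Portfolio 62 × 0.07 = 4.34
  Term paper 76 × 0.36 = 27.36
Sum = 69.2
Bonus: 69.2 + 0 = 69.2
69.2 is ≥ 61 and < 71 → D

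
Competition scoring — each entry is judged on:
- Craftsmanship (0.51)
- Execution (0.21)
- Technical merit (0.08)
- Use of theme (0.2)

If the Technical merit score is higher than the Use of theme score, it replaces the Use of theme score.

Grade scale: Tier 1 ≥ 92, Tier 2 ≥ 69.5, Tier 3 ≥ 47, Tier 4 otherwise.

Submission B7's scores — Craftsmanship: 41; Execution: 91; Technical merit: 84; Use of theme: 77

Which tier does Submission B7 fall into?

Technical merit (84) > Use of theme (77), so Use of theme counts as 84.
Weighted total:
  Craftsmanship 41 × 0.51 = 20.91
  Execution 91 × 0.21 = 19.11
  Technical merit 84 × 0.08 = 6.72
  Use of theme 84 × 0.2 = 16.8
Sum = 63.54
63.54 is ≥ 47 and < 69.5 → Tier 3

Tier 3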